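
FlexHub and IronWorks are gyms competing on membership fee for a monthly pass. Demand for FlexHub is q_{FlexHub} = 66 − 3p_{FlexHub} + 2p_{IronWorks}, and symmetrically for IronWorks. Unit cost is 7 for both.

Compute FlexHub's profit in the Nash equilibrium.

652.6875

FlexHub's profit: π = (p_{FlexHub} − 7)(66 − 3p_{FlexHub} + 2p_{IronWorks}).
∂π/∂p_{FlexHub} = 87 − 6p_{FlexHub} + 2p_{IronWorks} = 0 ⇒ p_{FlexHub} = 14.5 + (1/3)p_{IronWorks}.
By symmetry p_{IronWorks} = p_{FlexHub}; substituting into the reaction function, (2/3)p_{FlexHub} = 14.5 and p_{FlexHub} = 21.75.
q_{FlexHub} = 66 − 3·21.75 + 2·21.75 = 44.25.
Profit = (21.75 − 7)·44.25 = 652.6875.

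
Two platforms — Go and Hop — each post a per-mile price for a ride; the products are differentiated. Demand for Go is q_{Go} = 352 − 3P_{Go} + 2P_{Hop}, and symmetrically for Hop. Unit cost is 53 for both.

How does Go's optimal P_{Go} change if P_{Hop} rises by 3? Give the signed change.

1

Go's profit: π = (P_{Go} − 53)(352 − 3P_{Go} + 2P_{Hop}).
∂π/∂P_{Go} = 511 − 6P_{Go} + 2P_{Hop} = 0 ⇒ P_{Go} = 511/6 + (1/3)P_{Hop}.
The reaction-function slope is 1/3, so a 3-unit rise in P_{Hop} moves P_{Go} by 1/3 × 3 = 1. Go's best response rises — the actions are strategic complements.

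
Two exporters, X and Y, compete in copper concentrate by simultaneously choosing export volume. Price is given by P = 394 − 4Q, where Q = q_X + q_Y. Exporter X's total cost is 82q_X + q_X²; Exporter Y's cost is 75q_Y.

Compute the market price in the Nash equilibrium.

Exporter X's profit: π = q_X(394 − 4(q_X + q_Y)) − 82q_X − q_X².
∂π/∂q_X = 312 − 10q_X − 4q_Y = 0, so q_X = 31.2 − 0.4q_Y.
For Y: ∂π/∂q_Y = 319 − 8q_Y − 4q_X = 0 ⇒ q_Y = 39.875 − 0.5q_X.
Substituting the second reaction function into the first: q_X = 31.2 − 0.4(39.875 − 0.5q_X), which gives 0.8q_X = 15.25 ⇒ q_X = 19.0625.
Then q_Y = 39.875 − 0.5·19.0625 = 971/32.
Equilibrium price: P = 394 − 4·(1581/32) = 196.375.

196.375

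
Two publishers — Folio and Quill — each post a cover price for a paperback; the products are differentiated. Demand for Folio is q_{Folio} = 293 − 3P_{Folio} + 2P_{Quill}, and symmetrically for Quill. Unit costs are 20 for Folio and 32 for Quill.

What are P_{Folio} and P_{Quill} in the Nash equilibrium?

Folio's profit: π = (P_{Folio} − 20)(293 − 3P_{Folio} + 2P_{Quill}).
∂π/∂P_{Folio} = 353 − 6P_{Folio} + 2P_{Quill} = 0 ⇒ P_{Folio} = 353/6 + (1/3)P_{Quill}.
Similarly P_{Quill} = 389/6 + (1/3)P_{Folio}.
Solving the two reaction functions simultaneously: (1 − (1/3)(1/3))P_{Folio} = 353/6 + (1/3)·(389/6), so (8/9)P_{Folio} = 724/9 and P_{Folio} = 90.5.
Then P_{Quill} = 389/6 + (1/3)·90.5 = 95.

90.5, 95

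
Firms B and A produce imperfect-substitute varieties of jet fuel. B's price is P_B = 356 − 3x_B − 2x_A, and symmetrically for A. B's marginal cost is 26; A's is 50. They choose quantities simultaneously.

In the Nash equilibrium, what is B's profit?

5482.6875

Firm B's profit: π = x_B(356 − 3x_B − 2x_A) − 26x_B.
∂π/∂x_B = 330 − 6x_B − 2x_A = 0 ⇒ x_B = 55 − (1/3)x_A.
Similarly x_A = 51 − (1/3)x_B.
Substituting the second reaction function into the first: x_B = 55 − (1/3)(51 − (1/3)x_B), which gives (8/9)x_B = 38 ⇒ x_B = 42.75.
Then x_A = 51 − (1/3)·42.75 = 36.75.
P_B = 356 − 3·42.75 − 2·36.75 = 154.25.
Profit = (154.25 − 26)·42.75 = 5482.6875.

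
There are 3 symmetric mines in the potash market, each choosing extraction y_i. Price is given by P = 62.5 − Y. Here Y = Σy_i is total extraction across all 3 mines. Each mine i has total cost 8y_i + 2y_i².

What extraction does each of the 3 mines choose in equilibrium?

6.8125

A representative mine's profit is π_i = y_i(62.5 − Y) − 8y_i − 2y_i², with Y = y_i + Σ_{j≠i} y_j.
First-order condition: 54.5 − 6y_i − Σ_{j≠i} y_j = 0.
Imposing symmetry (y_j = y for all j) turns Σ_{j≠i} y_j into 2y, so 54.5 = 8y and y = 6.8125.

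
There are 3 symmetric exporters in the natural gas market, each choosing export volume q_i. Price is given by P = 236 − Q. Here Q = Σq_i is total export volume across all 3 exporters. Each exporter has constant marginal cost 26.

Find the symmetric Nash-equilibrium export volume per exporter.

A representative exporter's profit is π_i = q_i(236 − Q) − 26q_i, with Q = q_i + Σ_{j≠i} q_j.
First-order condition: 210 − 2q_i − Σ_{j≠i} q_j = 0.
Imposing symmetry (q_j = q for all j) turns Σ_{j≠i} q_j into 2q, so 210 = 4q and q = 52.5.

52.5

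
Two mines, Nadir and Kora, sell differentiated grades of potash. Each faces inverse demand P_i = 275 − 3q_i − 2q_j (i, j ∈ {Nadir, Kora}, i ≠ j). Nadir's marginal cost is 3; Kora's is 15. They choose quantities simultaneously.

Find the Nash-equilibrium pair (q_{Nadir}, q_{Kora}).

34.75, 31.75

Mine Nadir's profit: π = q_{Nadir}(275 − 3q_{Nadir} − 2q_{Kora}) − 3q_{Nadir}.
∂π/∂q_{Nadir} = 272 − 6q_{Nadir} − 2q_{Kora} = 0 ⇒ q_{Nadir} = 136/3 − (1/3)q_{Kora}.
Similarly q_{Kora} = 130/3 − (1/3)q_{Nadir}.
Plugging q_{Kora} into Nadir's best response: q_{Nadir} = 136/3 − (1/3)(130/3 − (1/3)q_{Nadir}) ⇒ (8/9)q_{Nadir} = 278/9, so q_{Nadir} = 34.75.
Then q_{Kora} = 130/3 − (1/3)·34.75 = 31.75.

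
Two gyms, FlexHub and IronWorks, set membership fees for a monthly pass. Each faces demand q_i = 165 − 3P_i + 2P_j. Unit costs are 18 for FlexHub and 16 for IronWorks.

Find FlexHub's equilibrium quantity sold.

109.125

FlexHub's profit: π = (P_{FlexHub} − 18)(165 − 3P_{FlexHub} + 2P_{IronWorks}).
∂π/∂P_{FlexHub} = 219 − 6P_{FlexHub} + 2P_{IronWorks} = 0 ⇒ P_{FlexHub} = 36.5 + (1/3)P_{IronWorks}.
Similarly P_{IronWorks} = 35.5 + (1/3)P_{FlexHub}.
Plugging P_{IronWorks} into FlexHub's best response: P_{FlexHub} = 36.5 + (1/3)(35.5 + (1/3)P_{FlexHub}) ⇒ (8/9)P_{FlexHub} = 145/3, so P_{FlexHub} = 54.375.
Then P_{IronWorks} = 35.5 + (1/3)·54.375 = 53.625.
q_{FlexHub} = 165 − 3·54.375 + 2·53.625 = 109.125.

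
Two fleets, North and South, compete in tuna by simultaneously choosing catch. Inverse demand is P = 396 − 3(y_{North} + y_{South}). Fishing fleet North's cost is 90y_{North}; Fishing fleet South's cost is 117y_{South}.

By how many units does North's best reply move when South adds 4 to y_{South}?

-2

Fishing fleet North's profit: π = y_{North}(396 − 3(y_{North} + y_{South})) − 90y_{North}.
∂π/∂y_{North} = 306 − 6y_{North} − 3y_{South} = 0, so y_{North} = 51 − 0.5y_{South}.
The reaction-function slope is −0.5, so a 4-unit rise in y_{South} moves y_{North} by −0.5 × 4 = −2. North's best response falls — the actions are strategic substitutes.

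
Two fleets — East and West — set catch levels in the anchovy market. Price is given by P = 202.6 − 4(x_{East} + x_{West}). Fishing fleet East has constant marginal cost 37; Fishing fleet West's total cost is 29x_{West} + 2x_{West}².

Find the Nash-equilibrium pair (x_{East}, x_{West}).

16.16, 9.08

Fishing fleet East's profit: π = x_{East}(202.6 − 4(x_{East} + x_{West})) − 37x_{East}.
∂π/∂x_{East} = 165.6 − 8x_{East} − 4x_{West} = 0, so x_{East} = 20.7 − 0.5x_{West}.
For West: ∂π/∂x_{West} = 173.6 − 12x_{West} − 4x_{East} = 0 ⇒ x_{West} = 217/15 − (1/3)x_{East}.
Solving the two reaction functions simultaneously: (1 − (−0.5)(−1/3))x_{East} = 20.7 − 0.5·(217/15), so (5/6)x_{East} = 202/15 and x_{East} = 16.16.
Then x_{West} = 217/15 − (1/3)·16.16 = 9.08.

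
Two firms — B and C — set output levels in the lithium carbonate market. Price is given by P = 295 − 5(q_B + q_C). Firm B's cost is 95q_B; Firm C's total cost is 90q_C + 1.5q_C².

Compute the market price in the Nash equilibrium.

170

Firm B's profit: π = q_B(295 − 5(q_B + q_C)) − 95q_B.
∂π/∂q_B = 200 − 10q_B − 5q_C = 0, so q_B = 20 − 0.5q_C.
For C: ∂π/∂q_C = 205 − 13q_C − 5q_B = 0 ⇒ q_C = 205/13 − (5/13)q_B.
Substituting the second reaction function into the first: q_B = 20 − 0.5(205/13 − (5/13)q_B), which gives (21/26)q_B = 315/26 ⇒ q_B = 15.
Then q_C = 205/13 − (5/13)·15 = 10.
Equilibrium price: P = 295 − 5·25 = 170.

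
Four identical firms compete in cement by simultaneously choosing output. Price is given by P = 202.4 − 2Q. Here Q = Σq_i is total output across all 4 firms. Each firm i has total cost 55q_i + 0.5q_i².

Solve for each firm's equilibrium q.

A representative firm's profit is π_i = q_i(202.4 − 2Q) − 55q_i − 0.5q_i², with Q = q_i + Σ_{j≠i} q_j.
First-order condition: 147.4 − 5q_i − 2Σ_{j≠i} q_j = 0.
In a symmetric equilibrium every firm chooses the same q, so Σ_{j≠i} q_j = 3q. The condition becomes 147.4 − 11q = 0, giving q = 147.4/11 = 13.4.

13.4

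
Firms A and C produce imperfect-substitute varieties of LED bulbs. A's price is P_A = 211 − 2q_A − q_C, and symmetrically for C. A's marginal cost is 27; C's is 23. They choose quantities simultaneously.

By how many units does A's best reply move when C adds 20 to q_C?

-5

Firm A's profit: π = q_A(211 − 2q_A − q_C) − 27q_A.
∂π/∂q_A = 184 − 4q_A − q_C = 0 ⇒ q_A = 46 − 0.25q_C.
The reaction-function slope is −0.25, so a 20-unit rise in q_C moves q_A by −0.25 × 20 = −5. A's best response falls — the actions are strategic substitutes.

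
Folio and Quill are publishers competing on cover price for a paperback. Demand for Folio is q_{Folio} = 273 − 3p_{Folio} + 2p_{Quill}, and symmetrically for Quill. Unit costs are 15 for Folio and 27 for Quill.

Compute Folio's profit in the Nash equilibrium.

Folio's profit: π = (p_{Folio} − 15)(273 − 3p_{Folio} + 2p_{Quill}).
∂π/∂p_{Folio} = 318 − 6p_{Folio} + 2p_{Quill} = 0 ⇒ p_{Folio} = 53 + (1/3)p_{Quill}.
Similarly p_{Quill} = 59 + (1/3)p_{Folio}.
Substituting the second reaction function into the first: p_{Folio} = 53 + (1/3)(59 + (1/3)p_{Folio}), which gives (8/9)p_{Folio} = 218/3 ⇒ p_{Folio} = 81.75.
Then p_{Quill} = 59 + (1/3)·81.75 = 86.25.
q_{Folio} = 273 − 3·81.75 + 2·86.25 = 200.25.
Profit = (81.75 − 15)·200.25 = 13366.6875.

13366.6875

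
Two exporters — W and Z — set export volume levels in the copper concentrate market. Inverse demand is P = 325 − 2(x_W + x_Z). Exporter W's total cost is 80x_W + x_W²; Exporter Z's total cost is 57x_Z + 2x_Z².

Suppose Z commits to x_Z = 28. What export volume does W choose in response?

31.5

Exporter W's profit: π = x_W(325 − 2(x_W + x_Z)) − 80x_W − x_W².
∂π/∂x_W = 245 − 6x_W − 2x_Z = 0, so x_W = 245/6 − (1/3)x_Z.
At x_Z = 28: x_W = 245/6 − (1/3)·28 = 31.5.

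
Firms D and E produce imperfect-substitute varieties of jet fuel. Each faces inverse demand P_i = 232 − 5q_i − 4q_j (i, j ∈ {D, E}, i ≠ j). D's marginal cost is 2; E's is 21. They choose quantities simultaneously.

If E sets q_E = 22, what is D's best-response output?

14.2

Firm D's profit: π = q_D(232 − 5q_D − 4q_E) − 2q_D.
∂π/∂q_D = 230 − 10q_D − 4q_E = 0 ⇒ q_D = 23 − 0.4q_E.
At q_E = 22: q_D = 23 − 0.4·22 = 14.2.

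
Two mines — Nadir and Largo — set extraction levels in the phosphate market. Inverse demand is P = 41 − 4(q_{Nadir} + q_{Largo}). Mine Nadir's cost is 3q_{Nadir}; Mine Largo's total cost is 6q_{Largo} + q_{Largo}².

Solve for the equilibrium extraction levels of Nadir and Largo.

3.75, 2

Mine Nadir's profit: π = q_{Nadir}(41 − 4(q_{Nadir} + q_{Largo})) − 3q_{Nadir}.
∂π/∂q_{Nadir} = 38 − 8q_{Nadir} − 4q_{Largo} = 0, so q_{Nadir} = 4.75 − 0.5q_{Largo}.
For Largo: ∂π/∂q_{Largo} = 35 − 10q_{Largo} − 4q_{Nadir} = 0 ⇒ q_{Largo} = 3.5 − 0.4q_{Nadir}.
Solving the two reaction functions simultaneously: (1 − (−0.5)(−0.4))q_{Nadir} = 4.75 − 0.5·3.5, so 0.8q_{Nadir} = 3 and q_{Nadir} = 3.75.
Then q_{Largo} = 3.5 − 0.4·3.75 = 2.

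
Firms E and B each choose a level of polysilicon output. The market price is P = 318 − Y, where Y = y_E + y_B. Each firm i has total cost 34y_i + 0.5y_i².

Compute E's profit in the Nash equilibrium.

7561.5

Firm E's profit: π = y_E(318 − (y_E + y_B)) − 34y_E − 0.5y_E².
∂π/∂y_E = 284 − 3y_E − y_B = 0, so y_E = 284/3 − (1/3)y_B.
The game is symmetric, so in equilibrium y_B = y_E: the reaction function gives (4/3)y_E = 284/3, hence y_E = 71.
Price P = 318 − 142 = 176.
E's profit: (176 − 34)·71 − 0.5(71)² = 7561.5.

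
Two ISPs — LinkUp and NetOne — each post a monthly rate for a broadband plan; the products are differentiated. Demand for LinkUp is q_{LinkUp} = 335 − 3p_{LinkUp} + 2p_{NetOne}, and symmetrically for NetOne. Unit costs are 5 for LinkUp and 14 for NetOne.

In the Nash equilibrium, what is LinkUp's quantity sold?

LinkUp's profit: π = (p_{LinkUp} − 5)(335 − 3p_{LinkUp} + 2p_{NetOne}).
∂π/∂p_{LinkUp} = 350 − 6p_{LinkUp} + 2p_{NetOne} = 0 ⇒ p_{LinkUp} = 175/3 + (1/3)p_{NetOne}.
Similarly p_{NetOne} = 377/6 + (1/3)p_{LinkUp}.
Solving the two reaction functions simultaneously: (1 − (1/3)(1/3))p_{LinkUp} = 175/3 + (1/3)·(377/6), so (8/9)p_{LinkUp} = 1427/18 and p_{LinkUp} = 89.1875.
Then p_{NetOne} = 377/6 + (1/3)·89.1875 = 92.5625.
q_{LinkUp} = 335 − 3·89.1875 + 2·92.5625 = 252.5625.

252.5625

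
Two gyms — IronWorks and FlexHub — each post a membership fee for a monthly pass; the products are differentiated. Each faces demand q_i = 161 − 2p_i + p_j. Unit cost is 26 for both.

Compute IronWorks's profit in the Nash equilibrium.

IronWorks's profit: π = (p_{IronWorks} − 26)(161 − 2p_{IronWorks} + p_{FlexHub}).
∂π/∂p_{IronWorks} = 213 − 4p_{IronWorks} + p_{FlexHub} = 0 ⇒ p_{IronWorks} = 53.25 + 0.25p_{FlexHub}.
Setting p_{IronWorks} = p_{FlexHub} in the reaction function: p_{IronWorks} = 53.25 + 0.25p_{IronWorks}, so p_{IronWorks} = 53.25 / 0.75 = 71.
q_{IronWorks} = 161 − 2·71 + 71 = 90.
Profit = (71 − 26)·90 = 4050.

4050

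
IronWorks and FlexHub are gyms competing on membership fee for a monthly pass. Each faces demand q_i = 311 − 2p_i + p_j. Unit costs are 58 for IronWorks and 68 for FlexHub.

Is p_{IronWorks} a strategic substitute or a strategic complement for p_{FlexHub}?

strategic complements

IronWorks's profit: π = (p_{IronWorks} − 58)(311 − 2p_{IronWorks} + p_{FlexHub}).
∂π/∂p_{IronWorks} = 427 − 4p_{IronWorks} + p_{FlexHub} = 0 ⇒ p_{IronWorks} = 106.75 + 0.25p_{FlexHub}.
The best-response slope dp_{IronWorks}/dp_{FlexHub} = 0.25 > 0: the reaction function is upward-sloping, so the choices are strategic complements.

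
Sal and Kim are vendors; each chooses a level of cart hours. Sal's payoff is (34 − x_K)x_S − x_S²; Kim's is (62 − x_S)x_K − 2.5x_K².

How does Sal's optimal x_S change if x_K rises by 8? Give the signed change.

Expanding Sal's payoff: 34x_S − x_Kx_S − x_S².
∂π/∂x_S = 34 − x_K − 2x_S = 0, so x_S = 17 − 0.5x_K.
The reaction-function slope is −0.5, so an 8-unit rise in x_K moves x_S by −0.5 × 8 = −4. Sal's best response falls — the actions are strategic substitutes.

-4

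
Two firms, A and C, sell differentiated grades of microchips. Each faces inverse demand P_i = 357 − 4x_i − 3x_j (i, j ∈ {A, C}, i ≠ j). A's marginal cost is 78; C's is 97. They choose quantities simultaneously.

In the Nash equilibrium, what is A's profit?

Firm A's profit: π = x_A(357 − 4x_A − 3x_C) − 78x_A.
∂π/∂x_A = 279 − 8x_A − 3x_C = 0 ⇒ x_A = 34.875 − 0.375x_C.
Similarly x_C = 32.5 − 0.375x_A.
Substituting the second reaction function into the first: x_A = 34.875 − 0.375(32.5 − 0.375x_A), which gives (55/64)x_A = 22.6875 ⇒ x_A = 26.4.
Then x_C = 32.5 − 0.375·26.4 = 22.6.
P_A = 357 − 4·26.4 − 3·22.6 = 183.6.
Profit = (183.6 − 78)·26.4 = 2787.84.

2787.84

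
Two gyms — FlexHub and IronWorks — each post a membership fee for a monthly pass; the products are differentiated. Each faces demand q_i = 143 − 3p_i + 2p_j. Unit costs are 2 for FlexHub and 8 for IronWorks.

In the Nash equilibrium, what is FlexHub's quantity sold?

109.125

FlexHub's profit: π = (p_{FlexHub} − 2)(143 − 3p_{FlexHub} + 2p_{IronWorks}).
∂π/∂p_{FlexHub} = 149 − 6p_{FlexHub} + 2p_{IronWorks} = 0 ⇒ p_{FlexHub} = 149/6 + (1/3)p_{IronWorks}.
Similarly p_{IronWorks} = 167/6 + (1/3)p_{FlexHub}.
Plugging p_{IronWorks} into FlexHub's best response: p_{FlexHub} = 149/6 + (1/3)(167/6 + (1/3)p_{FlexHub}) ⇒ (8/9)p_{FlexHub} = 307/9, so p_{FlexHub} = 38.375.
Then p_{IronWorks} = 167/6 + (1/3)·38.375 = 40.625.
q_{FlexHub} = 143 − 3·38.375 + 2·40.625 = 109.125.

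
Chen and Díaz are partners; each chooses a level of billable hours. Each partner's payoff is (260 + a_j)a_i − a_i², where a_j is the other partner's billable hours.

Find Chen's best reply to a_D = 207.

Chen's payoff is (260 + a_D)a_C − a_C².
∂π/∂a_C = 260 + a_D − 2a_C = 0, so a_C = 130 + 0.5a_D.
At a_D = 207: a_C = 130 + 0.5·207 = 233.5.

233.5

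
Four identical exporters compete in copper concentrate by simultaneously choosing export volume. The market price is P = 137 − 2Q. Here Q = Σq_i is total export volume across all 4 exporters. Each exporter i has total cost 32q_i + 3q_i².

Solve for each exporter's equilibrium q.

6.5625

A representative exporter's profit is π_i = q_i(137 − 2Q) − 32q_i − 3q_i², with Q = q_i + Σ_{j≠i} q_j.
First-order condition: 105 − 10q_i − 2Σ_{j≠i} q_j = 0.
In a symmetric equilibrium every exporter chooses the same q, so Σ_{j≠i} q_j = 3q. The condition becomes 105 − 16q = 0, giving q = 105/16 = 6.5625.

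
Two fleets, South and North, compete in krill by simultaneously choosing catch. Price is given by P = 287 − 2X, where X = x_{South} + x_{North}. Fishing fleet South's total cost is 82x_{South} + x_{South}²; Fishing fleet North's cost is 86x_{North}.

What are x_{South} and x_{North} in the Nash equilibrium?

20.9, 39.8

Fishing fleet South's profit: π = x_{South}(287 − 2(x_{South} + x_{North})) − 82x_{South} − x_{South}².
∂π/∂x_{South} = 205 − 6x_{South} − 2x_{North} = 0, so x_{South} = 205/6 − (1/3)x_{North}.
For North: ∂π/∂x_{North} = 201 − 4x_{North} − 2x_{South} = 0 ⇒ x_{North} = 50.25 − 0.5x_{South}.
Solving the two reaction functions simultaneously: (1 − (−1/3)(−0.5))x_{South} = 205/6 − (1/3)·50.25, so (5/6)x_{South} = 209/12 and x_{South} = 20.9.
Then x_{North} = 50.25 − 0.5·20.9 = 39.8.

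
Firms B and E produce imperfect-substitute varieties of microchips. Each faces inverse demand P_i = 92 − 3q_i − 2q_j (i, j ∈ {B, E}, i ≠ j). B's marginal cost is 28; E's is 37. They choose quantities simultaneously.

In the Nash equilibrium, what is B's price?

Firm B's profit: π = q_B(92 − 3q_B − 2q_E) − 28q_B.
∂π/∂q_B = 64 − 6q_B − 2q_E = 0 ⇒ q_B = 32/3 − (1/3)q_E.
Similarly q_E = 55/6 − (1/3)q_B.
Substituting the second reaction function into the first: q_B = 32/3 − (1/3)(55/6 − (1/3)q_B), which gives (8/9)q_B = 137/18 ⇒ q_B = 8.5625.
Then q_E = 55/6 − (1/3)·8.5625 = 6.3125.
P_B = 92 − 3·8.5625 − 2·6.3125 = 53.6875.

53.6875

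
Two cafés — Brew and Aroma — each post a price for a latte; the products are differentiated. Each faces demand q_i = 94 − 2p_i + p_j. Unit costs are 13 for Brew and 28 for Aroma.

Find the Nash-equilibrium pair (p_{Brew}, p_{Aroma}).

Brew's profit: π = (p_{Brew} − 13)(94 − 2p_{Brew} + p_{Aroma}).
∂π/∂p_{Brew} = 120 − 4p_{Brew} + p_{Aroma} = 0 ⇒ p_{Brew} = 30 + 0.25p_{Aroma}.
Similarly p_{Aroma} = 37.5 + 0.25p_{Brew}.
Plugging p_{Aroma} into Brew's best response: p_{Brew} = 30 + 0.25(37.5 + 0.25p_{Brew}) ⇒ 0.9375p_{Brew} = 39.375, so p_{Brew} = 42.
Then p_{Aroma} = 37.5 + 0.25·42 = 48.

42, 48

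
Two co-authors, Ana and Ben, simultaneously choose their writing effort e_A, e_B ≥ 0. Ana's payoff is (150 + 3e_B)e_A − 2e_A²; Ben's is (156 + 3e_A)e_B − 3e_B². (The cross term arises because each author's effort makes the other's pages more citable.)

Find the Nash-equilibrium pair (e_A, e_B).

91.2, 71.6

Expanding Ana's payoff: 150e_A + 3e_Be_A − 2e_A².
∂π/∂e_A = 150 + 3e_B − 4e_A = 0, so e_A = 37.5 + 0.75e_B.
Likewise for Ben: e_B = 26 + 0.5e_A.
Substituting the second reaction function into the first: e_A = 37.5 + 0.75(26 + 0.5e_A), which gives 0.625e_A = 57 ⇒ e_A = 91.2.
Then e_B = 26 + 0.5·91.2 = 71.6.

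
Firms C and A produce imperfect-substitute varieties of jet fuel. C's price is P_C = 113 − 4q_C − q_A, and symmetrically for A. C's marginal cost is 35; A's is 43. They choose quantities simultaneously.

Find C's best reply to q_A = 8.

Firm C's profit: π = q_C(113 − 4q_C − q_A) − 35q_C.
∂π/∂q_C = 78 − 8q_C − q_A = 0 ⇒ q_C = 9.75 − 0.125q_A.
At q_A = 8: q_C = 9.75 − 0.125·8 = 8.75.

8.75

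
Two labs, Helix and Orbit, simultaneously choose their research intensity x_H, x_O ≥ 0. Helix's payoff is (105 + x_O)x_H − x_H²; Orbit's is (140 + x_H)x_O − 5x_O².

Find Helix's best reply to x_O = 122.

Expanding Helix's payoff: 105x_H + x_Ox_H − x_H².
∂π/∂x_H = 105 + x_O − 2x_H = 0, so x_H = 52.5 + 0.5x_O.
At x_O = 122: x_H = 52.5 + 0.5·122 = 113.5.

113.5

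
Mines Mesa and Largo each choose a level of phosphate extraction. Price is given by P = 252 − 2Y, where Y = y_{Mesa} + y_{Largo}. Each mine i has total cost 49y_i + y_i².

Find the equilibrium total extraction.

Mine Mesa's profit: π = y_{Mesa}(252 − 2(y_{Mesa} + y_{Largo})) − 49y_{Mesa} − y_{Mesa}².
∂π/∂y_{Mesa} = 203 − 6y_{Mesa} − 2y_{Largo} = 0, so y_{Mesa} = 203/6 − (1/3)y_{Largo}.
Setting y_{Mesa} = y_{Largo} in the reaction function: y_{Mesa} = 203/6 − (1/3)y_{Mesa}, so y_{Mesa} = (203/6) / (4/3) = 25.375.
Total extraction: 25.375 + 25.375 = 50.75.

50.75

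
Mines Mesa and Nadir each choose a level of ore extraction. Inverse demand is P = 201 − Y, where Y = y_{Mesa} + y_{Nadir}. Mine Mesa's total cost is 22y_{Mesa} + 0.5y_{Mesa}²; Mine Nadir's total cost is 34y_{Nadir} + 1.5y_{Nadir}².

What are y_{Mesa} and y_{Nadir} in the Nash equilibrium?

Mine Mesa's profit: π = y_{Mesa}(201 − (y_{Mesa} + y_{Nadir})) − 22y_{Mesa} − 0.5y_{Mesa}².
∂π/∂y_{Mesa} = 179 − 3y_{Mesa} − y_{Nadir} = 0, so y_{Mesa} = 179/3 − (1/3)y_{Nadir}.
For Nadir: ∂π/∂y_{Nadir} = 167 − 5y_{Nadir} − y_{Mesa} = 0 ⇒ y_{Nadir} = 33.4 − 0.2y_{Mesa}.
Solving the two reaction functions simultaneously: (1 − (−1/3)(−0.2))y_{Mesa} = 179/3 − (1/3)·33.4, so (14/15)y_{Mesa} = 728/15 and y_{Mesa} = 52.
Then y_{Nadir} = 33.4 − 0.2·52 = 23.

52, 23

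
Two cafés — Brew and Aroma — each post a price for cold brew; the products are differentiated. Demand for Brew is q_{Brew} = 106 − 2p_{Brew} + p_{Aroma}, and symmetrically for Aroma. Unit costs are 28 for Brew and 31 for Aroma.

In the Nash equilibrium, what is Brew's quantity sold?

Brew's profit: π = (p_{Brew} − 28)(106 − 2p_{Brew} + p_{Aroma}).
∂π/∂p_{Brew} = 162 − 4p_{Brew} + p_{Aroma} = 0 ⇒ p_{Brew} = 40.5 + 0.25p_{Aroma}.
Similarly p_{Aroma} = 42 + 0.25p_{Brew}.
Plugging p_{Aroma} into Brew's best response: p_{Brew} = 40.5 + 0.25(42 + 0.25p_{Brew}) ⇒ 0.9375p_{Brew} = 51, so p_{Brew} = 54.4.
Then p_{Aroma} = 42 + 0.25·54.4 = 55.6.
q_{Brew} = 106 − 2·54.4 + 55.6 = 52.8.

52.8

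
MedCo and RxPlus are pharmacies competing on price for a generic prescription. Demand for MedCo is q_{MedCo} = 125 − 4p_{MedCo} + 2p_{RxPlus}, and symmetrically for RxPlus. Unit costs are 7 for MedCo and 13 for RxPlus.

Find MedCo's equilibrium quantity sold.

77.2

MedCo's profit: π = (p_{MedCo} − 7)(125 − 4p_{MedCo} + 2p_{RxPlus}).
∂π/∂p_{MedCo} = 153 − 8p_{MedCo} + 2p_{RxPlus} = 0 ⇒ p_{MedCo} = 19.125 + 0.25p_{RxPlus}.
Similarly p_{RxPlus} = 22.125 + 0.25p_{MedCo}.
Solving the two reaction functions simultaneously: (1 − (0.25)(0.25))p_{MedCo} = 19.125 + 0.25·22.125, so 0.9375p_{MedCo} = 789/32 and p_{MedCo} = 26.3.
Then p_{RxPlus} = 22.125 + 0.25·26.3 = 28.7.
q_{MedCo} = 125 − 4·26.3 + 2·28.7 = 77.2.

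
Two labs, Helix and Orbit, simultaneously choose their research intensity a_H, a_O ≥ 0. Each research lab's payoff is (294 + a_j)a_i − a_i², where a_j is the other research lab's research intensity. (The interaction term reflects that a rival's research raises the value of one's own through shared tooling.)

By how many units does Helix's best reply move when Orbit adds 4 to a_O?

Helix's payoff is (294 + a_O)a_H − a_H².
∂π/∂a_H = 294 + a_O − 2a_H = 0, so a_H = 147 + 0.5a_O.
The reaction-function slope is 0.5, so a 4-unit rise in a_O moves a_H by 0.5 × 4 = 2. Helix's best response rises — the actions are strategic complements.

2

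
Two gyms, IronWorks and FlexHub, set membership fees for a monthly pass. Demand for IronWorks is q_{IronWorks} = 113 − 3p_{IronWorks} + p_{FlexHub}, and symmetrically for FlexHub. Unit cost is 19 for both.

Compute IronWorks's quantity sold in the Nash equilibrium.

IronWorks's profit: π = (p_{IronWorks} − 19)(113 − 3p_{IronWorks} + p_{FlexHub}).
∂π/∂p_{IronWorks} = 170 − 6p_{IronWorks} + p_{FlexHub} = 0 ⇒ p_{IronWorks} = 85/3 + (1/6)p_{FlexHub}.
Setting p_{IronWorks} = p_{FlexHub} in the reaction function: p_{IronWorks} = 85/3 + (1/6)p_{IronWorks}, so p_{IronWorks} = (85/3) / (5/6) = 34.
q_{IronWorks} = 113 − 3·34 + 34 = 45.

45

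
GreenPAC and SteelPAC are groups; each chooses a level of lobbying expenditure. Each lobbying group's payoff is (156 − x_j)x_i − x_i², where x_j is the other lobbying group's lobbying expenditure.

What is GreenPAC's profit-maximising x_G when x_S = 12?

GreenPAC's payoff is (156 − x_S)x_G − x_G².
∂π/∂x_G = 156 − x_S − 2x_G = 0, so x_G = 78 − 0.5x_S.
At x_S = 12: x_G = 78 − 0.5·12 = 72.

72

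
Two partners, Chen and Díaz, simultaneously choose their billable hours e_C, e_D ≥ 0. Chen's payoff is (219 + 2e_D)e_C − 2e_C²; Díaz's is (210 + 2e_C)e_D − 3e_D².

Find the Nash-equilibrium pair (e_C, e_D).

86.7, 63.9

Expanding Chen's payoff: 219e_C + 2e_De_C − 2e_C².
∂π/∂e_C = 219 + 2e_D − 4e_C = 0, so e_C = 54.75 + 0.5e_D.
Likewise for Díaz: e_D = 35 + (1/3)e_C.
Plugging e_D into Chen's best response: e_C = 54.75 + 0.5(35 + (1/3)e_C) ⇒ (5/6)e_C = 72.25, so e_C = 86.7.
Then e_D = 35 + (1/3)·86.7 = 63.9.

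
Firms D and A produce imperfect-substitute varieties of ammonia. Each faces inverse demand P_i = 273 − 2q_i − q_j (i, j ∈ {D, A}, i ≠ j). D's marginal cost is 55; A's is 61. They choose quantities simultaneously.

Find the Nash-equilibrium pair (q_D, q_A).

Firm D's profit: π = q_D(273 − 2q_D − q_A) − 55q_D.
∂π/∂q_D = 218 − 4q_D − q_A = 0 ⇒ q_D = 54.5 − 0.25q_A.
Similarly q_A = 53 − 0.25q_D.
Solving the two reaction functions simultaneously: (1 − (−0.25)(−0.25))q_D = 54.5 − 0.25·53, so 0.9375q_D = 41.25 and q_D = 44.
Then q_A = 53 − 0.25·44 = 42.

44, 42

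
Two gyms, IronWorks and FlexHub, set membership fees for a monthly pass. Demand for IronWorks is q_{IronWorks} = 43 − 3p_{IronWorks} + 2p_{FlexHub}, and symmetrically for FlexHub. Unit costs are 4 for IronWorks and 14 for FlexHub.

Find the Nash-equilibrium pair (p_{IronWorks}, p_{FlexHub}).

15.625, 19.375

IronWorks's profit: π = (p_{IronWorks} − 4)(43 − 3p_{IronWorks} + 2p_{FlexHub}).
∂π/∂p_{IronWorks} = 55 − 6p_{IronWorks} + 2p_{FlexHub} = 0 ⇒ p_{IronWorks} = 55/6 + (1/3)p_{FlexHub}.
Similarly p_{FlexHub} = 85/6 + (1/3)p_{IronWorks}.
Plugging p_{FlexHub} into IronWorks's best response: p_{IronWorks} = 55/6 + (1/3)(85/6 + (1/3)p_{IronWorks}) ⇒ (8/9)p_{IronWorks} = 125/9, so p_{IronWorks} = 15.625.
Then p_{FlexHub} = 85/6 + (1/3)·15.625 = 19.375.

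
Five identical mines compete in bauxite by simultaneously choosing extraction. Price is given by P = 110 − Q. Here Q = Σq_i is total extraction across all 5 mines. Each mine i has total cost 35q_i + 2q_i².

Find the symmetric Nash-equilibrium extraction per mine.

A representative mine's profit is π_i = q_i(110 − Q) − 35q_i − 2q_i², with Q = q_i + Σ_{j≠i} q_j.
First-order condition: 75 − 6q_i − Σ_{j≠i} q_j = 0.
In a symmetric equilibrium every mine chooses the same q, so Σ_{j≠i} q_j = 4q. The condition becomes 75 − 10q = 0, giving q = 75/10 = 7.5.

7.5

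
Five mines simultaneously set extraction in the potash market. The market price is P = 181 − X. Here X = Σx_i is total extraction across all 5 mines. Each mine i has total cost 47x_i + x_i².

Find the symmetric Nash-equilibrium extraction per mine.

A representative mine's profit is π_i = x_i(181 − X) − 47x_i − x_i², with X = x_i + Σ_{j≠i} x_j.
First-order condition: 134 − 4x_i − Σ_{j≠i} x_j = 0.
With identical mines, set every x_j = x: then 134 − 4x − 4x = 0, i.e. x = 134/8 = 16.75.

16.75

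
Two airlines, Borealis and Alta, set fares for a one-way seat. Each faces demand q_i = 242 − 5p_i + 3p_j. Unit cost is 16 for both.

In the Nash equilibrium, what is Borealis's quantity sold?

150

Borealis's profit: π = (p_{Borealis} − 16)(242 − 5p_{Borealis} + 3p_{Alta}).
∂π/∂p_{Borealis} = 322 − 10p_{Borealis} + 3p_{Alta} = 0 ⇒ p_{Borealis} = 32.2 + 0.3p_{Alta}.
The game is symmetric, so in equilibrium p_{Alta} = p_{Borealis}: the reaction function gives 0.7p_{Borealis} = 32.2, hence p_{Borealis} = 46.
q_{Borealis} = 242 − 5·46 + 3·46 = 150.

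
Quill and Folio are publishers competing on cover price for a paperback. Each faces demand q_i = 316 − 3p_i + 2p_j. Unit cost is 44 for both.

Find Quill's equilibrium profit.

13872

Quill's profit: π = (p_{Quill} − 44)(316 − 3p_{Quill} + 2p_{Folio}).
∂π/∂p_{Quill} = 448 − 6p_{Quill} + 2p_{Folio} = 0 ⇒ p_{Quill} = 224/3 + (1/3)p_{Folio}.
By symmetry p_{Folio} = p_{Quill}; substituting into the reaction function, (2/3)p_{Quill} = 224/3 and p_{Quill} = 112.
q_{Quill} = 316 − 3·112 + 2·112 = 204.
Profit = (112 − 44)·204 = 13872.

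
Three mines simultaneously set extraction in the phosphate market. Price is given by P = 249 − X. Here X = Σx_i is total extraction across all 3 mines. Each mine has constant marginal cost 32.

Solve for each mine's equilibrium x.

A representative mine's profit is π_i = x_i(249 − X) − 32x_i, with X = x_i + Σ_{j≠i} x_j.
First-order condition: 217 − 2x_i − Σ_{j≠i} x_j = 0.
Imposing symmetry (x_j = x for all j) turns Σ_{j≠i} x_j into 2x, so 217 = 4x and x = 54.25.

54.25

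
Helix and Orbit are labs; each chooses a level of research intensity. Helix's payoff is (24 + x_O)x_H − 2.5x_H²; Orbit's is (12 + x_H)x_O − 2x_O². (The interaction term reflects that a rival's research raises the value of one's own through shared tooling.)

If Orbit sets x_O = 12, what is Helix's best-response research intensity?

Expanding Helix's payoff: 24x_H + x_Ox_H − 2.5x_H².
∂π/∂x_H = 24 + x_O − 5x_H = 0, so x_H = 4.8 + 0.2x_O.
At x_O = 12: x_H = 4.8 + 0.2·12 = 7.2.

7.2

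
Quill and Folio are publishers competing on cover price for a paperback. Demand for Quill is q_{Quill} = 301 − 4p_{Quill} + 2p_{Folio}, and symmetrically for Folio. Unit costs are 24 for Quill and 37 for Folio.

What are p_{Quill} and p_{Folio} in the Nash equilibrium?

67.9, 73.1

Quill's profit: π = (p_{Quill} − 24)(301 − 4p_{Quill} + 2p_{Folio}).
∂π/∂p_{Quill} = 397 − 8p_{Quill} + 2p_{Folio} = 0 ⇒ p_{Quill} = 49.625 + 0.25p_{Folio}.
Similarly p_{Folio} = 56.125 + 0.25p_{Quill}.
Substituting the second reaction function into the first: p_{Quill} = 49.625 + 0.25(56.125 + 0.25p_{Quill}), which gives 0.9375p_{Quill} = 2037/32 ⇒ p_{Quill} = 67.9.
Then p_{Folio} = 56.125 + 0.25·67.9 = 73.1.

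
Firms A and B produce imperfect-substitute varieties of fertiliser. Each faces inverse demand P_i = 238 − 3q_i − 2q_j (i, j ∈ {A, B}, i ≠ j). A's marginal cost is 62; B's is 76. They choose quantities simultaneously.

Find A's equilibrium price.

Firm A's profit: π = q_A(238 − 3q_A − 2q_B) − 62q_A.
∂π/∂q_A = 176 − 6q_A − 2q_B = 0 ⇒ q_A = 88/3 − (1/3)q_B.
Similarly q_B = 27 − (1/3)q_A.
Plugging q_B into A's best response: q_A = 88/3 − (1/3)(27 − (1/3)q_A) ⇒ (8/9)q_A = 61/3, so q_A = 22.875.
Then q_B = 27 − (1/3)·22.875 = 19.375.
P_A = 238 − 3·22.875 − 2·19.375 = 130.625.

130.625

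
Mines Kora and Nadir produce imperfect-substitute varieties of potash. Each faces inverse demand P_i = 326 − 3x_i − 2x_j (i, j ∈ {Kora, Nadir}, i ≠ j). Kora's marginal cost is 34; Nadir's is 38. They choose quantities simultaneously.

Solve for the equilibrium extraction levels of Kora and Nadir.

36.75, 35.75

Mine Kora's profit: π = x_{Kora}(326 − 3x_{Kora} − 2x_{Nadir}) − 34x_{Kora}.
∂π/∂x_{Kora} = 292 − 6x_{Kora} − 2x_{Nadir} = 0 ⇒ x_{Kora} = 146/3 − (1/3)x_{Nadir}.
Similarly x_{Nadir} = 48 − (1/3)x_{Kora}.
Solving the two reaction functions simultaneously: (1 − (−1/3)(−1/3))x_{Kora} = 146/3 − (1/3)·48, so (8/9)x_{Kora} = 98/3 and x_{Kora} = 36.75.
Then x_{Nadir} = 48 − (1/3)·36.75 = 35.75.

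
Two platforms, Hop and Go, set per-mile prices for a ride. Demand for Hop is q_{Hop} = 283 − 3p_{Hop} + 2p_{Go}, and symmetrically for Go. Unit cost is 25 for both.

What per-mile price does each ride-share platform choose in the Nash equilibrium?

Hop's profit: π = (p_{Hop} − 25)(283 − 3p_{Hop} + 2p_{Go}).
∂π/∂p_{Hop} = 358 − 6p_{Hop} + 2p_{Go} = 0 ⇒ p_{Hop} = 179/3 + (1/3)p_{Go}.
Setting p_{Hop} = p_{Go} in the reaction function: p_{Hop} = 179/3 + (1/3)p_{Hop}, so p_{Hop} = (179/3) / (2/3) = 89.5.

89.5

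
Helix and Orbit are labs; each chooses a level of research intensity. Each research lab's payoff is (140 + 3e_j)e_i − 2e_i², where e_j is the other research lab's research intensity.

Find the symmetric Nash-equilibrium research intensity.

140

Helix's payoff is (140 + 3e_O)e_H − 2e_H².
∂π/∂e_H = 140 + 3e_O − 4e_H = 0, so e_H = 35 + 0.75e_O.
The game is symmetric, so in equilibrium e_O = e_H: the reaction function gives 0.25e_H = 35, hence e_H = 140.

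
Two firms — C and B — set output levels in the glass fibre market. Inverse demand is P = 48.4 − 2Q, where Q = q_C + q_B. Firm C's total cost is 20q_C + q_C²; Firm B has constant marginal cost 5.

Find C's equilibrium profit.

Firm C's profit: π = q_C(48.4 − 2(q_C + q_B)) − 20q_C − q_C².
∂π/∂q_C = 28.4 − 6q_C − 2q_B = 0, so q_C = 71/15 − (1/3)q_B.
For B: ∂π/∂q_B = 43.4 − 4q_B − 2q_C = 0 ⇒ q_B = 10.85 − 0.5q_C.
Substituting the second reaction function into the first: q_C = 71/15 − (1/3)(10.85 − 0.5q_C), which gives (5/6)q_C = 67/60 ⇒ q_C = 1.34.
Then q_B = 10.85 − 0.5·1.34 = 10.18.
Price P = 48.4 − 2·11.52 = 25.36.
C's profit: (25.36 − 20)·1.34 − (1.34)² = 5.3868.

5.3868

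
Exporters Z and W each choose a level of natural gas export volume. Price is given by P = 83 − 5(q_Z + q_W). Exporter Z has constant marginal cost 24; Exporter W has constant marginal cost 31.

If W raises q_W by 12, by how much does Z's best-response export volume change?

-6

Exporter Z's profit: π = q_Z(83 − 5(q_Z + q_W)) − 24q_Z.
∂π/∂q_Z = 59 − 10q_Z − 5q_W = 0, so q_Z = 5.9 − 0.5q_W.
The reaction-function slope is −0.5, so a 12-unit rise in q_W moves q_Z by −0.5 × 12 = −6. Z's best response falls — the actions are strategic substitutes.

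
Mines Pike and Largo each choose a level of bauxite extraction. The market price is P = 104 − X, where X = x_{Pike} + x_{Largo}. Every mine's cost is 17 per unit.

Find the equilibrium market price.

Mine Pike's profit: π = x_{Pike}(104 − (x_{Pike} + x_{Largo})) − 17x_{Pike}.
∂π/∂x_{Pike} = 87 − 2x_{Pike} − x_{Largo} = 0, so x_{Pike} = 43.5 − 0.5x_{Largo}.
Setting x_{Pike} = x_{Largo} in the reaction function: x_{Pike} = 43.5 − 0.5x_{Pike}, so x_{Pike} = 43.5 / 1.5 = 29.
Equilibrium price: P = 104 − 58 = 46.

46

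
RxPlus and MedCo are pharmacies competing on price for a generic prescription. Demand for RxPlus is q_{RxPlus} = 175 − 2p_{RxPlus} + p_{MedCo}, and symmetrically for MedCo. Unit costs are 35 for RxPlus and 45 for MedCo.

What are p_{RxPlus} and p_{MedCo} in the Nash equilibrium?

83, 87

RxPlus's profit: π = (p_{RxPlus} − 35)(175 − 2p_{RxPlus} + p_{MedCo}).
∂π/∂p_{RxPlus} = 245 − 4p_{RxPlus} + p_{MedCo} = 0 ⇒ p_{RxPlus} = 61.25 + 0.25p_{MedCo}.
Similarly p_{MedCo} = 66.25 + 0.25p_{RxPlus}.
Plugging p_{MedCo} into RxPlus's best response: p_{RxPlus} = 61.25 + 0.25(66.25 + 0.25p_{RxPlus}) ⇒ 0.9375p_{RxPlus} = 77.8125, so p_{RxPlus} = 83.
Then p_{MedCo} = 66.25 + 0.25·83 = 87.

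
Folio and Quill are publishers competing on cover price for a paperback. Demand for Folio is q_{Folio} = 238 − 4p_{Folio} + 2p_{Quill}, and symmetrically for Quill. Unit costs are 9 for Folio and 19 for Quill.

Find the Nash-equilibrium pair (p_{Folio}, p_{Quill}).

Folio's profit: π = (p_{Folio} − 9)(238 − 4p_{Folio} + 2p_{Quill}).
∂π/∂p_{Folio} = 274 − 8p_{Folio} + 2p_{Quill} = 0 ⇒ p_{Folio} = 34.25 + 0.25p_{Quill}.
Similarly p_{Quill} = 39.25 + 0.25p_{Folio}.
Plugging p_{Quill} into Folio's best response: p_{Folio} = 34.25 + 0.25(39.25 + 0.25p_{Folio}) ⇒ 0.9375p_{Folio} = 44.0625, so p_{Folio} = 47.
Then p_{Quill} = 39.25 + 0.25·47 = 51.

47, 51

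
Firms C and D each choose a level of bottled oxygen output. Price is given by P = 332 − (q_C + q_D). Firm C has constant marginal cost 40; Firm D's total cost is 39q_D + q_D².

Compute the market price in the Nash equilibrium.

165

Firm C's profit: π = q_C(332 − (q_C + q_D)) − 40q_C.
∂π/∂q_C = 292 − 2q_C − q_D = 0, so q_C = 146 − 0.5q_D.
For D: ∂π/∂q_D = 293 − 4q_D − q_C = 0 ⇒ q_D = 73.25 − 0.25q_C.
Substituting the second reaction function into the first: q_C = 146 − 0.5(73.25 − 0.25q_C), which gives 0.875q_C = 109.375 ⇒ q_C = 125.
Then q_D = 73.25 − 0.25·125 = 42.
Equilibrium price: P = 332 − 167 = 165.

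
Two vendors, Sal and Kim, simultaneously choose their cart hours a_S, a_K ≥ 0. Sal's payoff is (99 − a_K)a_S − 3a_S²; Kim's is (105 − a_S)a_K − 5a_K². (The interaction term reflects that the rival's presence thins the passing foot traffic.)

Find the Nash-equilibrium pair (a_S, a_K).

Expanding Sal's payoff: 99a_S − a_Ka_S − 3a_S².
∂π/∂a_S = 99 − a_K − 6a_S = 0, so a_S = 16.5 − (1/6)a_K.
Likewise for Kim: a_K = 10.5 − 0.1a_S.
Solving the two reaction functions simultaneously: (1 − (−1/6)(−0.1))a_S = 16.5 − (1/6)·10.5, so (59/60)a_S = 14.75 and a_S = 15.
Then a_K = 10.5 − 0.1·15 = 9.

15, 9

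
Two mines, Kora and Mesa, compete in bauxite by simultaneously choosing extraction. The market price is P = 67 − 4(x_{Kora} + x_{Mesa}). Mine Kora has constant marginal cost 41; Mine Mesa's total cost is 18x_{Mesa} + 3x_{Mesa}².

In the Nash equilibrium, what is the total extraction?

4.75

Mine Kora's profit: π = x_{Kora}(67 − 4(x_{Kora} + x_{Mesa})) − 41x_{Kora}.
∂π/∂x_{Kora} = 26 − 8x_{Kora} − 4x_{Mesa} = 0, so x_{Kora} = 3.25 − 0.5x_{Mesa}.
For Mesa: ∂π/∂x_{Mesa} = 49 − 14x_{Mesa} − 4x_{Kora} = 0 ⇒ x_{Mesa} = 3.5 − (2/7)x_{Kora}.
Plugging x_{Mesa} into Kora's best response: x_{Kora} = 3.25 − 0.5(3.5 − (2/7)x_{Kora}) ⇒ (6/7)x_{Kora} = 1.5, so x_{Kora} = 1.75.
Then x_{Mesa} = 3.5 − (2/7)·1.75 = 3.
Total extraction: 1.75 + 3 = 4.75.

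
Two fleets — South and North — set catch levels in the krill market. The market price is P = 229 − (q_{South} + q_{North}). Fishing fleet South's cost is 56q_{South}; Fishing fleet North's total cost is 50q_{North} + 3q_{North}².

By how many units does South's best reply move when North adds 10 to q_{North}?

-5

Fishing fleet South's profit: π = q_{South}(229 − (q_{South} + q_{North})) − 56q_{South}.
∂π/∂q_{South} = 173 − 2q_{South} − q_{North} = 0, so q_{South} = 86.5 − 0.5q_{North}.
The reaction-function slope is −0.5, so a 10-unit rise in q_{North} moves q_{South} by −0.5 × 10 = −5. South's best response falls — the actions are strategic substitutes.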